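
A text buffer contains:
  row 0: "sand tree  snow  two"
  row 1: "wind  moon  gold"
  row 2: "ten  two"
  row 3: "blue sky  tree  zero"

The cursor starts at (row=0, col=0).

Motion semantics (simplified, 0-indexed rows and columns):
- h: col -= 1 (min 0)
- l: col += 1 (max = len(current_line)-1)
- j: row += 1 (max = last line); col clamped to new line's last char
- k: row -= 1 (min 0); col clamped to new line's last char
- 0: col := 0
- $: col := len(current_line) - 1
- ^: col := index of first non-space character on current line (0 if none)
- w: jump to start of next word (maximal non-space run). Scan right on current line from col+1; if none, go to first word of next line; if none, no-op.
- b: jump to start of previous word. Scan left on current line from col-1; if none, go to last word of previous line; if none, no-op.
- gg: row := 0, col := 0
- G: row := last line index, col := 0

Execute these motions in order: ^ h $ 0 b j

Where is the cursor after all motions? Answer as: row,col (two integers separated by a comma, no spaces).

Answer: 1,0

Derivation:
After 1 (^): row=0 col=0 char='s'
After 2 (h): row=0 col=0 char='s'
After 3 ($): row=0 col=19 char='o'
After 4 (0): row=0 col=0 char='s'
After 5 (b): row=0 col=0 char='s'
After 6 (j): row=1 col=0 char='w'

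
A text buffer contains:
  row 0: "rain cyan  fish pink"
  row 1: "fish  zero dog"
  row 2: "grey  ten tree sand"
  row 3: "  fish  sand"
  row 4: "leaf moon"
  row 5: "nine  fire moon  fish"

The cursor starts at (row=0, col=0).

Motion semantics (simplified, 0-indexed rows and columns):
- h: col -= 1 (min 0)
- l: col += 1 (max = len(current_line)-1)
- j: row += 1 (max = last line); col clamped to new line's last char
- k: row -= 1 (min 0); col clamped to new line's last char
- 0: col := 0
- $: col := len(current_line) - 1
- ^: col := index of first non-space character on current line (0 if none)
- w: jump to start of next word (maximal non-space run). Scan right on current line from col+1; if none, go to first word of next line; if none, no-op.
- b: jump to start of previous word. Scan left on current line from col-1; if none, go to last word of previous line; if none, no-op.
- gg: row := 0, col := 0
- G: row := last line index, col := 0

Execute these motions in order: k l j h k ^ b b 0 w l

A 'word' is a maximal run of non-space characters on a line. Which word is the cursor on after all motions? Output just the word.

Answer: cyan

Derivation:
After 1 (k): row=0 col=0 char='r'
After 2 (l): row=0 col=1 char='a'
After 3 (j): row=1 col=1 char='i'
After 4 (h): row=1 col=0 char='f'
After 5 (k): row=0 col=0 char='r'
After 6 (^): row=0 col=0 char='r'
After 7 (b): row=0 col=0 char='r'
After 8 (b): row=0 col=0 char='r'
After 9 (0): row=0 col=0 char='r'
After 10 (w): row=0 col=5 char='c'
After 11 (l): row=0 col=6 char='y'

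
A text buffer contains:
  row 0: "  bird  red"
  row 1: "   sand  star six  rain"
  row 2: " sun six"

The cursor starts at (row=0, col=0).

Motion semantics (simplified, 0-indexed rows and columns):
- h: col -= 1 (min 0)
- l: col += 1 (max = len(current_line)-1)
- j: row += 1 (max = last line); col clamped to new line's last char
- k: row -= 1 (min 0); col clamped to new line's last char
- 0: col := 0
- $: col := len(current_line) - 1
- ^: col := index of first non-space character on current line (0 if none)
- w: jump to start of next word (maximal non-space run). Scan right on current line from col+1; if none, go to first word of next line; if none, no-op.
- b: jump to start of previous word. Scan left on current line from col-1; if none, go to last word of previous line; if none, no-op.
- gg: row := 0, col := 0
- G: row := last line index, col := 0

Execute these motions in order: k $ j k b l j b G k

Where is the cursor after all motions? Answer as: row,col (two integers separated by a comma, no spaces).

Answer: 1,0

Derivation:
After 1 (k): row=0 col=0 char='_'
After 2 ($): row=0 col=10 char='d'
After 3 (j): row=1 col=10 char='t'
After 4 (k): row=0 col=10 char='d'
After 5 (b): row=0 col=8 char='r'
After 6 (l): row=0 col=9 char='e'
After 7 (j): row=1 col=9 char='s'
After 8 (b): row=1 col=3 char='s'
After 9 (G): row=2 col=0 char='_'
After 10 (k): row=1 col=0 char='_'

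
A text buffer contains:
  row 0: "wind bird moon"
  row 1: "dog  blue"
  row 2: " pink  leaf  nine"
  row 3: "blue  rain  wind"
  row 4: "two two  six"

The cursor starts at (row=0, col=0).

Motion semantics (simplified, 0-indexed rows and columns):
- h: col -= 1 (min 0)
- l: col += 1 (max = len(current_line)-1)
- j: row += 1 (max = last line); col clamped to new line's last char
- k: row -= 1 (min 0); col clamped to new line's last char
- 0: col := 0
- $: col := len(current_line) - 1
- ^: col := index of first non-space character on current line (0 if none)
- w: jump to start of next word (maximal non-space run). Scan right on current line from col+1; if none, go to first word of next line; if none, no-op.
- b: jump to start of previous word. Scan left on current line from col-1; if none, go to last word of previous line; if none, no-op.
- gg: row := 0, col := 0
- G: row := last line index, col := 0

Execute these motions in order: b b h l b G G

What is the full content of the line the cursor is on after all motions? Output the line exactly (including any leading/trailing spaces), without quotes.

After 1 (b): row=0 col=0 char='w'
After 2 (b): row=0 col=0 char='w'
After 3 (h): row=0 col=0 char='w'
After 4 (l): row=0 col=1 char='i'
After 5 (b): row=0 col=0 char='w'
After 6 (G): row=4 col=0 char='t'
After 7 (G): row=4 col=0 char='t'

Answer: two two  six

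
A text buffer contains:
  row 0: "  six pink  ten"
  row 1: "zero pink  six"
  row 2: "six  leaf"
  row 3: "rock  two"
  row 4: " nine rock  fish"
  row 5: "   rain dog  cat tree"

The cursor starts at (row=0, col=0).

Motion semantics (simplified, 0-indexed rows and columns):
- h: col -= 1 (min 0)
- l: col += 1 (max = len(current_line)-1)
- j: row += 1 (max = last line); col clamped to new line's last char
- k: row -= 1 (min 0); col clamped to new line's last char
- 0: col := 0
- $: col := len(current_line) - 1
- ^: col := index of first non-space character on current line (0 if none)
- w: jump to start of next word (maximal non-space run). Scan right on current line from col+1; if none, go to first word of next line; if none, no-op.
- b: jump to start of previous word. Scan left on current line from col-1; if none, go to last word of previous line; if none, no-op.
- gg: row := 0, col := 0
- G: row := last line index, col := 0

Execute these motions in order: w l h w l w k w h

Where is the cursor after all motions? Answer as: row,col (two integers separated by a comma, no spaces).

After 1 (w): row=0 col=2 char='s'
After 2 (l): row=0 col=3 char='i'
After 3 (h): row=0 col=2 char='s'
After 4 (w): row=0 col=6 char='p'
After 5 (l): row=0 col=7 char='i'
After 6 (w): row=0 col=12 char='t'
After 7 (k): row=0 col=12 char='t'
After 8 (w): row=1 col=0 char='z'
After 9 (h): row=1 col=0 char='z'

Answer: 1,0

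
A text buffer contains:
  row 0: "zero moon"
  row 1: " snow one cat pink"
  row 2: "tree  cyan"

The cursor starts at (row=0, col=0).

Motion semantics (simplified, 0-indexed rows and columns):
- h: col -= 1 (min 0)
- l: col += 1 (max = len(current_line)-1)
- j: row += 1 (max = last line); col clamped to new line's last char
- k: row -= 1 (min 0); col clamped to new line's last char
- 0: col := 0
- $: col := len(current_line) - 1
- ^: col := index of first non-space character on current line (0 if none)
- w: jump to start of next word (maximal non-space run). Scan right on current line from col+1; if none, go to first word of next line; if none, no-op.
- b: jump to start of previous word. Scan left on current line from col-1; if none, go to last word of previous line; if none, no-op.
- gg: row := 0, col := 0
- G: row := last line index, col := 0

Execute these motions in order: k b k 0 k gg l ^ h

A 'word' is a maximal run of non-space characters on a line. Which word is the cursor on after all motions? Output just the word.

After 1 (k): row=0 col=0 char='z'
After 2 (b): row=0 col=0 char='z'
After 3 (k): row=0 col=0 char='z'
After 4 (0): row=0 col=0 char='z'
After 5 (k): row=0 col=0 char='z'
After 6 (gg): row=0 col=0 char='z'
After 7 (l): row=0 col=1 char='e'
After 8 (^): row=0 col=0 char='z'
After 9 (h): row=0 col=0 char='z'

Answer: zero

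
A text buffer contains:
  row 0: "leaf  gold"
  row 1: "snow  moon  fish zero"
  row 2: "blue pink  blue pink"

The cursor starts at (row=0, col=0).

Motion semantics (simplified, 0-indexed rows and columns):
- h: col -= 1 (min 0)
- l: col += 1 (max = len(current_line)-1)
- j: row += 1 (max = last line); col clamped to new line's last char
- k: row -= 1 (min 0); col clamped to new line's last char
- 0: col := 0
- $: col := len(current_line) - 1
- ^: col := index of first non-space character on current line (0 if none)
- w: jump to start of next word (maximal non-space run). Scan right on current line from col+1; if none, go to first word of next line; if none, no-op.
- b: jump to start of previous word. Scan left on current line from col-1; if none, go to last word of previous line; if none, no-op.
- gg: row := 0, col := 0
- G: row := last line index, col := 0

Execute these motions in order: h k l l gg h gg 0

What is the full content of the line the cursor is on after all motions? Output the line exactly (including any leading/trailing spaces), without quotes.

After 1 (h): row=0 col=0 char='l'
After 2 (k): row=0 col=0 char='l'
After 3 (l): row=0 col=1 char='e'
After 4 (l): row=0 col=2 char='a'
After 5 (gg): row=0 col=0 char='l'
After 6 (h): row=0 col=0 char='l'
After 7 (gg): row=0 col=0 char='l'
After 8 (0): row=0 col=0 char='l'

Answer: leaf  gold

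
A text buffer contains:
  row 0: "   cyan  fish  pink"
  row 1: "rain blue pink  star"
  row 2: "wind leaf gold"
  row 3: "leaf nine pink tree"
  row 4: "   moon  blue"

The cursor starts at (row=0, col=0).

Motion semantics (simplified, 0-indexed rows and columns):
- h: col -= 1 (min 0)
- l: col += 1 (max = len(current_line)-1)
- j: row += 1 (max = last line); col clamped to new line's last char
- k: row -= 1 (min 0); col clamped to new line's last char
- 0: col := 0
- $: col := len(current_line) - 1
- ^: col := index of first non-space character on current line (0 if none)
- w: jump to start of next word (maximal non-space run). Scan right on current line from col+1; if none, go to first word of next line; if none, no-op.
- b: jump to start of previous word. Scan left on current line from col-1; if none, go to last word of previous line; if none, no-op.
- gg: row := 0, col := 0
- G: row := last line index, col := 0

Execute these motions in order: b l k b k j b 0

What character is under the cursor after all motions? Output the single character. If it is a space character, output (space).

Answer: r

Derivation:
After 1 (b): row=0 col=0 char='_'
After 2 (l): row=0 col=1 char='_'
After 3 (k): row=0 col=1 char='_'
After 4 (b): row=0 col=1 char='_'
After 5 (k): row=0 col=1 char='_'
After 6 (j): row=1 col=1 char='a'
After 7 (b): row=1 col=0 char='r'
After 8 (0): row=1 col=0 char='r'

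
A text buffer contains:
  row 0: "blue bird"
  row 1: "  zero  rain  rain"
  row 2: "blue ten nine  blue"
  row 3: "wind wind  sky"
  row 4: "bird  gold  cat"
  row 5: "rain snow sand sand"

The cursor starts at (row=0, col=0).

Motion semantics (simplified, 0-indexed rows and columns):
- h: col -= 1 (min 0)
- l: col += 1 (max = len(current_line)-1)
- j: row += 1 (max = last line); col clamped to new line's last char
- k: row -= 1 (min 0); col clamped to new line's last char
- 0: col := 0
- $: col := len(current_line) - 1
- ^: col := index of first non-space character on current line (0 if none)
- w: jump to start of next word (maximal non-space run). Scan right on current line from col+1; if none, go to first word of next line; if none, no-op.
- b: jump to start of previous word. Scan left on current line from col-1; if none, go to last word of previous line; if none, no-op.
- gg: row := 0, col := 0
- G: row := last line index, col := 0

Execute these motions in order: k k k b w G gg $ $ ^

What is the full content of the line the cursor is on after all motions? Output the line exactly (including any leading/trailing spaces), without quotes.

After 1 (k): row=0 col=0 char='b'
After 2 (k): row=0 col=0 char='b'
After 3 (k): row=0 col=0 char='b'
After 4 (b): row=0 col=0 char='b'
After 5 (w): row=0 col=5 char='b'
After 6 (G): row=5 col=0 char='r'
After 7 (gg): row=0 col=0 char='b'
After 8 ($): row=0 col=8 char='d'
After 9 ($): row=0 col=8 char='d'
After 10 (^): row=0 col=0 char='b'

Answer: blue bird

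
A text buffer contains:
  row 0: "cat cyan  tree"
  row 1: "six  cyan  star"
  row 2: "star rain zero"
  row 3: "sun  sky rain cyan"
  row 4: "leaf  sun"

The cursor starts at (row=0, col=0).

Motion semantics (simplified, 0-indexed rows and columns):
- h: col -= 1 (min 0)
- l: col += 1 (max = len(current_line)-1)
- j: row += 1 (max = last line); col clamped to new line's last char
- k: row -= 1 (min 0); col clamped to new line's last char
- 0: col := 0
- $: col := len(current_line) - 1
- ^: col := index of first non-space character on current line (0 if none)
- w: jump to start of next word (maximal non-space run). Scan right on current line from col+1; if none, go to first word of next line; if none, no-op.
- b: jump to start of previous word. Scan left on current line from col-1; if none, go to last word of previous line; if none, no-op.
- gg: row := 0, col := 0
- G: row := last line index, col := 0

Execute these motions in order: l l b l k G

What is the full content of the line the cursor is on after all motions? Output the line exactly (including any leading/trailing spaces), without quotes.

Answer: leaf  sun

Derivation:
After 1 (l): row=0 col=1 char='a'
After 2 (l): row=0 col=2 char='t'
After 3 (b): row=0 col=0 char='c'
After 4 (l): row=0 col=1 char='a'
After 5 (k): row=0 col=1 char='a'
After 6 (G): row=4 col=0 char='l'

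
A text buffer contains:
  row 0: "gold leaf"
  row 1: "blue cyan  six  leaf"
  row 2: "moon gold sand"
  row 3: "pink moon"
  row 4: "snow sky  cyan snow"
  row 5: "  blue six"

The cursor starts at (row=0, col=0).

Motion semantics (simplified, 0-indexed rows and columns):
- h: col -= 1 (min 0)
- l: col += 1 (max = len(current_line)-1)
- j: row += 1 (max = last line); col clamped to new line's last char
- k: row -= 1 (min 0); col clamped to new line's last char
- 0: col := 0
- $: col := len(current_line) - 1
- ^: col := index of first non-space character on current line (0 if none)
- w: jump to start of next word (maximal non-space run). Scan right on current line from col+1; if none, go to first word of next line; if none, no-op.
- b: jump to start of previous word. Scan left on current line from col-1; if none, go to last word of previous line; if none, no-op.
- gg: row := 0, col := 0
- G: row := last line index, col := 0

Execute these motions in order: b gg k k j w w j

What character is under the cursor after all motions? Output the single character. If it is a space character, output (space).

Answer: a

Derivation:
After 1 (b): row=0 col=0 char='g'
After 2 (gg): row=0 col=0 char='g'
After 3 (k): row=0 col=0 char='g'
After 4 (k): row=0 col=0 char='g'
After 5 (j): row=1 col=0 char='b'
After 6 (w): row=1 col=5 char='c'
After 7 (w): row=1 col=11 char='s'
After 8 (j): row=2 col=11 char='a'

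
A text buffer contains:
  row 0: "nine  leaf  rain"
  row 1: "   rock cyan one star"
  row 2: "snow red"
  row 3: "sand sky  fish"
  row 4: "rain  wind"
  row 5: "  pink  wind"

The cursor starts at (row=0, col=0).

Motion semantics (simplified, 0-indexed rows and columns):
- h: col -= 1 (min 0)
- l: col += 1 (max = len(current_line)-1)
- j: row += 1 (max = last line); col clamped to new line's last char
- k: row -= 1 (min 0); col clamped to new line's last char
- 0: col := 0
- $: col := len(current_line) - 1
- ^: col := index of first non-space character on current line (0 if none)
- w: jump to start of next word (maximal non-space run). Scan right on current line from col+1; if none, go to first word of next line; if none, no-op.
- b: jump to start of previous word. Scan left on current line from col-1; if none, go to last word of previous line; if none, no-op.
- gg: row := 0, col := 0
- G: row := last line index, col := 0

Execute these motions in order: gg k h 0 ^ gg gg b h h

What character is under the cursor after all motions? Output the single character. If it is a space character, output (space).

Answer: n

Derivation:
After 1 (gg): row=0 col=0 char='n'
After 2 (k): row=0 col=0 char='n'
After 3 (h): row=0 col=0 char='n'
After 4 (0): row=0 col=0 char='n'
After 5 (^): row=0 col=0 char='n'
After 6 (gg): row=0 col=0 char='n'
After 7 (gg): row=0 col=0 char='n'
After 8 (b): row=0 col=0 char='n'
After 9 (h): row=0 col=0 char='n'
After 10 (h): row=0 col=0 char='n'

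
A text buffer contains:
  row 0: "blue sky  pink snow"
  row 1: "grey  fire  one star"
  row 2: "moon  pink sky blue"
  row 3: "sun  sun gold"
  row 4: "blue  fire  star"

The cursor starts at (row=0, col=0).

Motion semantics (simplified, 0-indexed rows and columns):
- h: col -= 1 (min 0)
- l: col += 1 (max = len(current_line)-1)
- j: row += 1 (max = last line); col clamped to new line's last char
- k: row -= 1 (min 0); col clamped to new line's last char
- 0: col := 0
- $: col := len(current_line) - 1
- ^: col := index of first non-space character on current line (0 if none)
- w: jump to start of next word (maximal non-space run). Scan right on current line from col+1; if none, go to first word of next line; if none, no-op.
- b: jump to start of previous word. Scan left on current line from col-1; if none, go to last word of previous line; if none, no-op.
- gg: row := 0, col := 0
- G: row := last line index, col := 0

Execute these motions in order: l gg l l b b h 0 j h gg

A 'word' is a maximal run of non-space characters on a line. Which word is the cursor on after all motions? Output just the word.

After 1 (l): row=0 col=1 char='l'
After 2 (gg): row=0 col=0 char='b'
After 3 (l): row=0 col=1 char='l'
After 4 (l): row=0 col=2 char='u'
After 5 (b): row=0 col=0 char='b'
After 6 (b): row=0 col=0 char='b'
After 7 (h): row=0 col=0 char='b'
After 8 (0): row=0 col=0 char='b'
After 9 (j): row=1 col=0 char='g'
After 10 (h): row=1 col=0 char='g'
After 11 (gg): row=0 col=0 char='b'

Answer: blue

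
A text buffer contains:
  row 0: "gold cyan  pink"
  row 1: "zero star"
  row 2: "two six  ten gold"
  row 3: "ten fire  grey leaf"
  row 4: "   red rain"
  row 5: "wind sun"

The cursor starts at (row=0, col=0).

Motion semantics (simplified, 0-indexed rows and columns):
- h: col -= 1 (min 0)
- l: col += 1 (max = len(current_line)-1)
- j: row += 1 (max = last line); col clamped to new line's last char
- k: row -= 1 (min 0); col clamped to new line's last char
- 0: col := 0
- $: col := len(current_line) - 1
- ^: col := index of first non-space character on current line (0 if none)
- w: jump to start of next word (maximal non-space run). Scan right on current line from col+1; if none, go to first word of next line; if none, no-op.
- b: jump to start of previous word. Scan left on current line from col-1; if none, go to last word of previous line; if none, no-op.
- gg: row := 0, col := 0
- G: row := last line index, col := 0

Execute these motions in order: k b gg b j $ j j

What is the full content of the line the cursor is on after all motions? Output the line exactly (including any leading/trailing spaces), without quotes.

After 1 (k): row=0 col=0 char='g'
After 2 (b): row=0 col=0 char='g'
After 3 (gg): row=0 col=0 char='g'
After 4 (b): row=0 col=0 char='g'
After 5 (j): row=1 col=0 char='z'
After 6 ($): row=1 col=8 char='r'
After 7 (j): row=2 col=8 char='_'
After 8 (j): row=3 col=8 char='_'

Answer: ten fire  grey leaf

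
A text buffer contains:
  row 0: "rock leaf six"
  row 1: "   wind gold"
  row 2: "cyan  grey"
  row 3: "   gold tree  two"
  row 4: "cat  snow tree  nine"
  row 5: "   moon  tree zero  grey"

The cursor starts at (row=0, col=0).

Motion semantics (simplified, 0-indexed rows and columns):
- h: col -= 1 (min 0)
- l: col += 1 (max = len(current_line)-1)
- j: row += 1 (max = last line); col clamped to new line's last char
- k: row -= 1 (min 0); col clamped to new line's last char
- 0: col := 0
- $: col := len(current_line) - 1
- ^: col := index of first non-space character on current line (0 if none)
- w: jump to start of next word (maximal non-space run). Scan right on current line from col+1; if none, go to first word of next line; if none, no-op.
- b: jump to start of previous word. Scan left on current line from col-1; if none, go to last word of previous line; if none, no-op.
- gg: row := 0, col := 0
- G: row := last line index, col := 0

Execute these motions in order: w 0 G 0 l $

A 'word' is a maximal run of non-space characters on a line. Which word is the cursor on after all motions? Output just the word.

Answer: grey

Derivation:
After 1 (w): row=0 col=5 char='l'
After 2 (0): row=0 col=0 char='r'
After 3 (G): row=5 col=0 char='_'
After 4 (0): row=5 col=0 char='_'
After 5 (l): row=5 col=1 char='_'
After 6 ($): row=5 col=23 char='y'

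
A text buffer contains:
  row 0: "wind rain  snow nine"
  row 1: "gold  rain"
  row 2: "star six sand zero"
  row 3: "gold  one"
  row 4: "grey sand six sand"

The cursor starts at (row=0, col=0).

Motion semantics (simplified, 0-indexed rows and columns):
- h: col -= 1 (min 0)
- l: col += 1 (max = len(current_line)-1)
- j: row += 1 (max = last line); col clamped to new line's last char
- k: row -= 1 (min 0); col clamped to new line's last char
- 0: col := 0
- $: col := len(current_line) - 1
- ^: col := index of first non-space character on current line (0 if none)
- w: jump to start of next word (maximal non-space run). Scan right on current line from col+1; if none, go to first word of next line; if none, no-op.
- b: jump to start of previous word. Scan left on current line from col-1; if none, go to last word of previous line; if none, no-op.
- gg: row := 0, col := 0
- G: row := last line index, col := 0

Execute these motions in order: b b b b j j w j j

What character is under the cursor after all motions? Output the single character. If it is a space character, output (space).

After 1 (b): row=0 col=0 char='w'
After 2 (b): row=0 col=0 char='w'
After 3 (b): row=0 col=0 char='w'
After 4 (b): row=0 col=0 char='w'
After 5 (j): row=1 col=0 char='g'
After 6 (j): row=2 col=0 char='s'
After 7 (w): row=2 col=5 char='s'
After 8 (j): row=3 col=5 char='_'
After 9 (j): row=4 col=5 char='s'

Answer: s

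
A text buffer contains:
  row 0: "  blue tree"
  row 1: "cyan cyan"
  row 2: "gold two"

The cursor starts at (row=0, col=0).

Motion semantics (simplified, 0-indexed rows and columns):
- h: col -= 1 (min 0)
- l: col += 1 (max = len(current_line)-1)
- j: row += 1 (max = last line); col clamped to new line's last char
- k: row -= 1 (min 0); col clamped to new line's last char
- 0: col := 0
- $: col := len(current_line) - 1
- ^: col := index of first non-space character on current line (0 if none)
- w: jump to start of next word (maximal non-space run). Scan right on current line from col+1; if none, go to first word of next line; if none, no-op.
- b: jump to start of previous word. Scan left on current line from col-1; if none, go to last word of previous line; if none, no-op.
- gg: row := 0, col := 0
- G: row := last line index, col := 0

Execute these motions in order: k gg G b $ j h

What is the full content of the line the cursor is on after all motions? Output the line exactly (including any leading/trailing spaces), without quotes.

After 1 (k): row=0 col=0 char='_'
After 2 (gg): row=0 col=0 char='_'
After 3 (G): row=2 col=0 char='g'
After 4 (b): row=1 col=5 char='c'
After 5 ($): row=1 col=8 char='n'
After 6 (j): row=2 col=7 char='o'
After 7 (h): row=2 col=6 char='w'

Answer: gold two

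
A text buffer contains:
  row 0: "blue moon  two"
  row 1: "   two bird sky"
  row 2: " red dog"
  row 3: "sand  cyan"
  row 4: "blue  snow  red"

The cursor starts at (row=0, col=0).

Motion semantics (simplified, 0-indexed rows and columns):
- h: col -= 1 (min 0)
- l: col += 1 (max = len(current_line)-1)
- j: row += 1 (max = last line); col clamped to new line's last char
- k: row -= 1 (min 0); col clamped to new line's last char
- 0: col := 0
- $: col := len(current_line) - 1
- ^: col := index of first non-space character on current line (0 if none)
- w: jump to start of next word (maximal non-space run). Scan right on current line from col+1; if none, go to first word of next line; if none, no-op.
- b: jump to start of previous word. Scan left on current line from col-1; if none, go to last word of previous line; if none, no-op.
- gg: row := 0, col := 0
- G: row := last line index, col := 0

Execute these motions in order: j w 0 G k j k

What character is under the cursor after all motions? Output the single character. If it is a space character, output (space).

Answer: s

Derivation:
After 1 (j): row=1 col=0 char='_'
After 2 (w): row=1 col=3 char='t'
After 3 (0): row=1 col=0 char='_'
After 4 (G): row=4 col=0 char='b'
After 5 (k): row=3 col=0 char='s'
After 6 (j): row=4 col=0 char='b'
After 7 (k): row=3 col=0 char='s'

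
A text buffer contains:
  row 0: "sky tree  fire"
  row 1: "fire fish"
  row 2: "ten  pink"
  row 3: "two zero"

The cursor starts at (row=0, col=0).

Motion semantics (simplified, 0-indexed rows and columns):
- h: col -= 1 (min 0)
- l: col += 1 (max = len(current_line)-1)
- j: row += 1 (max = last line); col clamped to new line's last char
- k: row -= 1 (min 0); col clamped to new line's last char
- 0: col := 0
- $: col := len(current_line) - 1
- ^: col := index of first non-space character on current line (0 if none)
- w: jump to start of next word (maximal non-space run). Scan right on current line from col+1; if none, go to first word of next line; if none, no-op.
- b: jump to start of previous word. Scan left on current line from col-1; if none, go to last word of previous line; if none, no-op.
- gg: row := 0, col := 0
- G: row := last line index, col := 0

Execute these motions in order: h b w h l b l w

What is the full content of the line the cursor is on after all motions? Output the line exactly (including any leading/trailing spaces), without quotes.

After 1 (h): row=0 col=0 char='s'
After 2 (b): row=0 col=0 char='s'
After 3 (w): row=0 col=4 char='t'
After 4 (h): row=0 col=3 char='_'
After 5 (l): row=0 col=4 char='t'
After 6 (b): row=0 col=0 char='s'
After 7 (l): row=0 col=1 char='k'
After 8 (w): row=0 col=4 char='t'

Answer: sky tree  fire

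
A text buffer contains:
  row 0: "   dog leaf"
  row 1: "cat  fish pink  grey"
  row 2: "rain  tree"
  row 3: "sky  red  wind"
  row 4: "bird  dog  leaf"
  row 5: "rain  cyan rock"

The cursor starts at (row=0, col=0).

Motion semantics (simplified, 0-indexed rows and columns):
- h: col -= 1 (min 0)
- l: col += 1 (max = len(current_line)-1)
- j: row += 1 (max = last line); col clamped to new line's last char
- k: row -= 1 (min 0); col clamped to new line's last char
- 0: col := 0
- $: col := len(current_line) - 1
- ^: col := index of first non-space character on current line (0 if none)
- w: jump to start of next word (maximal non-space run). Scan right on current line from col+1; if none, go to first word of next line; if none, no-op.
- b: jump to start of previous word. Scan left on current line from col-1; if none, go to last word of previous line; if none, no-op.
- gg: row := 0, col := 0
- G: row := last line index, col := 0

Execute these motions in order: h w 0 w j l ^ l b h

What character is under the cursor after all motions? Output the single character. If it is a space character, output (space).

Answer: c

Derivation:
After 1 (h): row=0 col=0 char='_'
After 2 (w): row=0 col=3 char='d'
After 3 (0): row=0 col=0 char='_'
After 4 (w): row=0 col=3 char='d'
After 5 (j): row=1 col=3 char='_'
After 6 (l): row=1 col=4 char='_'
After 7 (^): row=1 col=0 char='c'
After 8 (l): row=1 col=1 char='a'
After 9 (b): row=1 col=0 char='c'
After 10 (h): row=1 col=0 char='c'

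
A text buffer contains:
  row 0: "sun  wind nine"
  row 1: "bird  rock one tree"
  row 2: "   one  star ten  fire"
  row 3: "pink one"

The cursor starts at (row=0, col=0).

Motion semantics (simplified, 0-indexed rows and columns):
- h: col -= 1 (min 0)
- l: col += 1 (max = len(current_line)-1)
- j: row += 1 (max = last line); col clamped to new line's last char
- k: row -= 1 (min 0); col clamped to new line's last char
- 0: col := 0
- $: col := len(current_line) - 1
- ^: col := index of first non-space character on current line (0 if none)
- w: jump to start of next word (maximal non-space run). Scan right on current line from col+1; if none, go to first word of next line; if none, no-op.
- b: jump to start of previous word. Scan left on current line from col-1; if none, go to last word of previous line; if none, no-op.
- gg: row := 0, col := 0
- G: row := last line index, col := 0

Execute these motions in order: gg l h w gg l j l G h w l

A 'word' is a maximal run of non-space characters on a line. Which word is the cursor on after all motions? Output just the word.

After 1 (gg): row=0 col=0 char='s'
After 2 (l): row=0 col=1 char='u'
After 3 (h): row=0 col=0 char='s'
After 4 (w): row=0 col=5 char='w'
After 5 (gg): row=0 col=0 char='s'
After 6 (l): row=0 col=1 char='u'
After 7 (j): row=1 col=1 char='i'
After 8 (l): row=1 col=2 char='r'
After 9 (G): row=3 col=0 char='p'
After 10 (h): row=3 col=0 char='p'
After 11 (w): row=3 col=5 char='o'
After 12 (l): row=3 col=6 char='n'

Answer: one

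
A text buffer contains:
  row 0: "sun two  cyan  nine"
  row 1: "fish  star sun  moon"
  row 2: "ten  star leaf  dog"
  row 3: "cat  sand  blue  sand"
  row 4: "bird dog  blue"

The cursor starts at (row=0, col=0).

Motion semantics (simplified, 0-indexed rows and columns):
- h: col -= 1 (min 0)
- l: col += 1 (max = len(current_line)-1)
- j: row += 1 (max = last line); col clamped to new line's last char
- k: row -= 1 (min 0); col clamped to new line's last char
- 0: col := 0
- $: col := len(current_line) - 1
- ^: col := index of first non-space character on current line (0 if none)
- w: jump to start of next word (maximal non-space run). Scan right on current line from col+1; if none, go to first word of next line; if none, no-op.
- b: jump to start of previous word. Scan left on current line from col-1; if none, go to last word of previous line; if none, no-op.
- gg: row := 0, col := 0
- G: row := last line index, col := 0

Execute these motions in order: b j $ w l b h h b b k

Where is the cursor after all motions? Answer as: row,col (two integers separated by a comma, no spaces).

After 1 (b): row=0 col=0 char='s'
After 2 (j): row=1 col=0 char='f'
After 3 ($): row=1 col=19 char='n'
After 4 (w): row=2 col=0 char='t'
After 5 (l): row=2 col=1 char='e'
After 6 (b): row=2 col=0 char='t'
After 7 (h): row=2 col=0 char='t'
After 8 (h): row=2 col=0 char='t'
After 9 (b): row=1 col=16 char='m'
After 10 (b): row=1 col=11 char='s'
After 11 (k): row=0 col=11 char='a'

Answer: 0,11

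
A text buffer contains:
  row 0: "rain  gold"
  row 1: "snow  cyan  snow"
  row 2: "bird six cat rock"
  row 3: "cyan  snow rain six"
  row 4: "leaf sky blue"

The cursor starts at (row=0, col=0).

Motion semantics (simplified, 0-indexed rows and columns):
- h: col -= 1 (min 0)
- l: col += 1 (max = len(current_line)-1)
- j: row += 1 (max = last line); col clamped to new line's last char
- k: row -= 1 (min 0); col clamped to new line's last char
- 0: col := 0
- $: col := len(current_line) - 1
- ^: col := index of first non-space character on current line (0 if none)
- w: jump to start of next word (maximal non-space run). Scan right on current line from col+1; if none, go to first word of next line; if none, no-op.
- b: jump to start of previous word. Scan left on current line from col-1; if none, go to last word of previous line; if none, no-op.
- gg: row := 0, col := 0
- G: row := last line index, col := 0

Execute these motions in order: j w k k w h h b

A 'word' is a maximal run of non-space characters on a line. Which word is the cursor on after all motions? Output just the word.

Answer: gold

Derivation:
After 1 (j): row=1 col=0 char='s'
After 2 (w): row=1 col=6 char='c'
After 3 (k): row=0 col=6 char='g'
After 4 (k): row=0 col=6 char='g'
After 5 (w): row=1 col=0 char='s'
After 6 (h): row=1 col=0 char='s'
After 7 (h): row=1 col=0 char='s'
After 8 (b): row=0 col=6 char='g'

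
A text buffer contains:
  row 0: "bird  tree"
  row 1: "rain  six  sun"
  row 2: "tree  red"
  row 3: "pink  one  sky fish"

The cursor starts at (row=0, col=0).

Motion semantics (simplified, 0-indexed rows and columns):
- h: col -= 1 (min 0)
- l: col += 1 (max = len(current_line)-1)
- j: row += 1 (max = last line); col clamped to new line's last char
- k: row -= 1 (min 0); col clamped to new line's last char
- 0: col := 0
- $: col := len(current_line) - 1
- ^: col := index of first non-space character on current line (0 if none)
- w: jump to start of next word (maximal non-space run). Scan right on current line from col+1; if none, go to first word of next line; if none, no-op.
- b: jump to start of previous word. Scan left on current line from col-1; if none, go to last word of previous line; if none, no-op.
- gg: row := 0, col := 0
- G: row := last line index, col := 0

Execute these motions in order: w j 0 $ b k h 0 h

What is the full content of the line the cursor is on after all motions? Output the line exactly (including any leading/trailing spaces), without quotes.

Answer: bird  tree

Derivation:
After 1 (w): row=0 col=6 char='t'
After 2 (j): row=1 col=6 char='s'
After 3 (0): row=1 col=0 char='r'
After 4 ($): row=1 col=13 char='n'
After 5 (b): row=1 col=11 char='s'
After 6 (k): row=0 col=9 char='e'
After 7 (h): row=0 col=8 char='e'
After 8 (0): row=0 col=0 char='b'
After 9 (h): row=0 col=0 char='b'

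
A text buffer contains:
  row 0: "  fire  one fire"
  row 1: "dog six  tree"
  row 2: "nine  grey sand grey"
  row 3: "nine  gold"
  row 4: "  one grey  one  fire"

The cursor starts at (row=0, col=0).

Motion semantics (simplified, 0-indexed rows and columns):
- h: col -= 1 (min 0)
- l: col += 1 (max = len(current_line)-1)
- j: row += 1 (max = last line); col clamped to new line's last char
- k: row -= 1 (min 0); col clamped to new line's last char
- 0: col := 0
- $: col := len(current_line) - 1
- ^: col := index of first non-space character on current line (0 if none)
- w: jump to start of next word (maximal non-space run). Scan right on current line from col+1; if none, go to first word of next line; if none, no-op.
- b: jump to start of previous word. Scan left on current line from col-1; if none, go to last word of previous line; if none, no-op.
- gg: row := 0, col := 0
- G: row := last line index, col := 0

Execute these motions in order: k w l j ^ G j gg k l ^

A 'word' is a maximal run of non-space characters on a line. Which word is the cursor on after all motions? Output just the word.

After 1 (k): row=0 col=0 char='_'
After 2 (w): row=0 col=2 char='f'
After 3 (l): row=0 col=3 char='i'
After 4 (j): row=1 col=3 char='_'
After 5 (^): row=1 col=0 char='d'
After 6 (G): row=4 col=0 char='_'
After 7 (j): row=4 col=0 char='_'
After 8 (gg): row=0 col=0 char='_'
After 9 (k): row=0 col=0 char='_'
After 10 (l): row=0 col=1 char='_'
After 11 (^): row=0 col=2 char='f'

Answer: fire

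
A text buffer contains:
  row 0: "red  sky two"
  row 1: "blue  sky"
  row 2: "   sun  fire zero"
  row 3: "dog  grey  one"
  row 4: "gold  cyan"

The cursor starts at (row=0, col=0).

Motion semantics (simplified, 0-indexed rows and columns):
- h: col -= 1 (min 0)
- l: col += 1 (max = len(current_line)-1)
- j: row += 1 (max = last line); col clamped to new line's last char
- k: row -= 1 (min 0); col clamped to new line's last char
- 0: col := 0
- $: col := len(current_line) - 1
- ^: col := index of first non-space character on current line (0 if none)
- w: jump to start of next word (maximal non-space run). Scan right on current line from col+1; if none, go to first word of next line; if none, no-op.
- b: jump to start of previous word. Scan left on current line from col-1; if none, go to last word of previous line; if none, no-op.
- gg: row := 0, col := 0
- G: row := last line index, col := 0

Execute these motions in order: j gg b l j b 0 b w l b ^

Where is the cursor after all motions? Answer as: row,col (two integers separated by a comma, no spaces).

After 1 (j): row=1 col=0 char='b'
After 2 (gg): row=0 col=0 char='r'
After 3 (b): row=0 col=0 char='r'
After 4 (l): row=0 col=1 char='e'
After 5 (j): row=1 col=1 char='l'
After 6 (b): row=1 col=0 char='b'
After 7 (0): row=1 col=0 char='b'
After 8 (b): row=0 col=9 char='t'
After 9 (w): row=1 col=0 char='b'
After 10 (l): row=1 col=1 char='l'
After 11 (b): row=1 col=0 char='b'
After 12 (^): row=1 col=0 char='b'

Answer: 1,0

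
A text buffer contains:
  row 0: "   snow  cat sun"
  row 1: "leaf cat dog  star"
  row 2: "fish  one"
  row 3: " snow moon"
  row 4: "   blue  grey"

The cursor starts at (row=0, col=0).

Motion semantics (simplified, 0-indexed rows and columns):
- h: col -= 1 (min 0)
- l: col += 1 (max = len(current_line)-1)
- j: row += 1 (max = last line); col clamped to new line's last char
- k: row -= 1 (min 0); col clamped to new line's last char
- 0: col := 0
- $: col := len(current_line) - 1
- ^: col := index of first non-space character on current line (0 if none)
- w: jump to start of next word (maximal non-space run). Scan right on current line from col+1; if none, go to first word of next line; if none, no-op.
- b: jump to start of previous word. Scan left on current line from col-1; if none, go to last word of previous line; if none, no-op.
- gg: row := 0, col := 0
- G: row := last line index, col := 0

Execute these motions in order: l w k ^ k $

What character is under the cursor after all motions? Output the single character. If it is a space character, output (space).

Answer: n

Derivation:
After 1 (l): row=0 col=1 char='_'
After 2 (w): row=0 col=3 char='s'
After 3 (k): row=0 col=3 char='s'
After 4 (^): row=0 col=3 char='s'
After 5 (k): row=0 col=3 char='s'
After 6 ($): row=0 col=15 char='n'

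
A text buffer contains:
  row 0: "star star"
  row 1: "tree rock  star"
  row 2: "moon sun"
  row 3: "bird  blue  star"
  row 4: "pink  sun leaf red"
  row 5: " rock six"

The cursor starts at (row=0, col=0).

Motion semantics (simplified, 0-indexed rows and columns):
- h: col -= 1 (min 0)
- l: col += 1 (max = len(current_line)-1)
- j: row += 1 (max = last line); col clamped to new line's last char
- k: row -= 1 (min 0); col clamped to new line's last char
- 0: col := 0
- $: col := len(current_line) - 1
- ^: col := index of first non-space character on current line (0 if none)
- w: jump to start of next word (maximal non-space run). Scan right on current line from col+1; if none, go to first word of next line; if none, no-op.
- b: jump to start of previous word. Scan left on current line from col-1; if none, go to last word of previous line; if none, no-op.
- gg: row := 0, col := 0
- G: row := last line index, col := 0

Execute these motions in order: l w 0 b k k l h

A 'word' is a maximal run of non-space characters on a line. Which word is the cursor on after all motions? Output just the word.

Answer: star

Derivation:
After 1 (l): row=0 col=1 char='t'
After 2 (w): row=0 col=5 char='s'
After 3 (0): row=0 col=0 char='s'
After 4 (b): row=0 col=0 char='s'
After 5 (k): row=0 col=0 char='s'
After 6 (k): row=0 col=0 char='s'
After 7 (l): row=0 col=1 char='t'
After 8 (h): row=0 col=0 char='s'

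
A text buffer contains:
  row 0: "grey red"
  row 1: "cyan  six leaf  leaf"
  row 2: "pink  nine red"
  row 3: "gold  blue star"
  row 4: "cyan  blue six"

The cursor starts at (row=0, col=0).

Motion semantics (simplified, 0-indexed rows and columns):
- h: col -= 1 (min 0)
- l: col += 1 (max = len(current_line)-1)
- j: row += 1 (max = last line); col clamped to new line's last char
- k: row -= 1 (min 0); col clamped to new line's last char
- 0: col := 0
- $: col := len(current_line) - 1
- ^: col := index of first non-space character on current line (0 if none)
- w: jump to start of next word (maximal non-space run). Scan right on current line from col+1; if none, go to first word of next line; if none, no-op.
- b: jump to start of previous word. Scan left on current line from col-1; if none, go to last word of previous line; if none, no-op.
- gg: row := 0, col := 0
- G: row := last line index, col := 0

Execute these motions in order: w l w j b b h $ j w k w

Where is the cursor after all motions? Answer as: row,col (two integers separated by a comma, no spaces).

After 1 (w): row=0 col=5 char='r'
After 2 (l): row=0 col=6 char='e'
After 3 (w): row=1 col=0 char='c'
After 4 (j): row=2 col=0 char='p'
After 5 (b): row=1 col=16 char='l'
After 6 (b): row=1 col=10 char='l'
After 7 (h): row=1 col=9 char='_'
After 8 ($): row=1 col=19 char='f'
After 9 (j): row=2 col=13 char='d'
After 10 (w): row=3 col=0 char='g'
After 11 (k): row=2 col=0 char='p'
After 12 (w): row=2 col=6 char='n'

Answer: 2,6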